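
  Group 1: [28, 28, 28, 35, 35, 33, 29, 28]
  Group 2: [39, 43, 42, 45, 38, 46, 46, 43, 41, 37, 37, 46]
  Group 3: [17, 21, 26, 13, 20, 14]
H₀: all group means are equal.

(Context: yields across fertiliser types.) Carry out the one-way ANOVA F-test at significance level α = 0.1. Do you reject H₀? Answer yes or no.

reject H₀: yes

Group means [30.50, 41.92, 18.50], grand mean 33.000
SSB = Σnᵢ(x̄ᵢ−x̄)² = 2265.583; SSW = ΣΣ(x−x̄ᵢ)² = 326.417
MSB = 2265.583/2 = 1132.7917; MSW = 326.417/23 = 14.1920
F = MSB/MSW = 79.8189
df = (2, 23)
p-value (upper-tail) = 0.00000
At α=0.1: p < α → reject H₀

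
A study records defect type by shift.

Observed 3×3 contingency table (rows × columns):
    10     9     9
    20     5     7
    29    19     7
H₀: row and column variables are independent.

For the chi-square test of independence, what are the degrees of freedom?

degrees of freedom = 4

df = (r−1)(c−1) = (3−1)·(3−1) = 4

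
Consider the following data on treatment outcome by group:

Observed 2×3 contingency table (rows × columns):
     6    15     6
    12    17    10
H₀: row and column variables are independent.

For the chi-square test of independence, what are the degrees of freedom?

df = (r−1)(c−1) = (2−1)·(3−1) = 2

degrees of freedom = 2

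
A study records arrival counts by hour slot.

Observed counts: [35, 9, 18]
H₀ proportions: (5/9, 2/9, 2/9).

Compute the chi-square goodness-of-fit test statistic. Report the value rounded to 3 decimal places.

n = 62; E_i = n·p_i = [34.44, 13.78, 13.78]
χ² = (35−34.44)²/34.44 + (9−13.78)²/13.78 + (18−13.78)²/13.78 = 2.9597
df = 2

test statistic = 2.960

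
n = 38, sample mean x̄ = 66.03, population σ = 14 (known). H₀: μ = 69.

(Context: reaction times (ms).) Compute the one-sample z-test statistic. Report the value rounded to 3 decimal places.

test statistic = -1.308

SE = σ/√n = 14/√38 = 2.2711
z = (x̄−μ₀)/SE = (66.03−69)/2.2711 = -1.3077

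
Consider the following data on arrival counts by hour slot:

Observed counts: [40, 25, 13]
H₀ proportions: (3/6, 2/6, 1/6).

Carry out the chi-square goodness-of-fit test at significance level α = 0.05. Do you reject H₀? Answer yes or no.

reject H₀: no

n = 78; E_i = n·p_i = [39.00, 26.00, 13.00]
χ² = (40−39.00)²/39.00 + (25−26.00)²/26.00 + (13−13.00)²/13.00 = 0.0641
df = 2
p-value (upper-tail) = 0.96846
At α=0.05: p ≥ α → fail to reject H₀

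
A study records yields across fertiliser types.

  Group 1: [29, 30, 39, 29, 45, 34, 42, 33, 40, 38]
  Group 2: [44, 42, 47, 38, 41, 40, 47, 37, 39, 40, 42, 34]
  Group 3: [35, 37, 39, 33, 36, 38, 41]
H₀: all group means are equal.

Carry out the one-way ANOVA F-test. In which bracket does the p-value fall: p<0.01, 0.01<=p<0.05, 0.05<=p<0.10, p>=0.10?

p-value bracket: 0.01<=p<0.05

Group means [35.90, 40.92, 37.00], grand mean 38.241
SSB = Σnᵢ(x̄ᵢ−x̄)² = 151.494; SSW = ΣΣ(x−x̄ᵢ)² = 497.817
MSB = 151.494/2 = 75.7468; MSW = 497.817/26 = 19.1468
F = MSB/MSW = 3.9561
df = (2, 26)
p-value (upper-tail) = 0.03162
→ bracket: 0.01<=p<0.05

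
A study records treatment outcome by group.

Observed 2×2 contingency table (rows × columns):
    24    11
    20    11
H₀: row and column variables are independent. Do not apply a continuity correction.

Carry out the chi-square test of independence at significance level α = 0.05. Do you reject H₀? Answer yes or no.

reject H₀: no

Row totals [35, 31], col totals [44, 22], n=66
χ² = (24−23.33)²/23.33 + (11−11.67)²/11.67 + (20−20.67)²/20.67 + (11−10.33)²/10.33 = 0.1217
df = 1
p-value (upper-tail) = 0.72724
At α=0.05: p ≥ α → fail to reject H₀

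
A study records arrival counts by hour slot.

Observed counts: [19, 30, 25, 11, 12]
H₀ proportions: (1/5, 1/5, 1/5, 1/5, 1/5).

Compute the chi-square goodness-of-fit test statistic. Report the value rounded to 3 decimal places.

n = 97; E_i = n·p_i = [19.40, 19.40, 19.40, 19.40, 19.40]
χ² = (19−19.40)²/19.40 + (30−19.40)²/19.40 + (25−19.40)²/19.40 + (11−19.40)²/19.40 + (12−19.40)²/19.40 = 13.8763
df = 4

test statistic = 13.876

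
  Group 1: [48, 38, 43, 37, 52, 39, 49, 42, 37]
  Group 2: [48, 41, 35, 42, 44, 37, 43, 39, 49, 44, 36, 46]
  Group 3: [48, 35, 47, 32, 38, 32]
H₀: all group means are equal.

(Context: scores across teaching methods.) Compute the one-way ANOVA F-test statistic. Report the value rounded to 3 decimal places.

test statistic = 1.061

Group means [42.78, 42.00, 38.67], grand mean 41.519
SSB = Σnᵢ(x̄ᵢ−x̄)² = 65.852; SSW = ΣΣ(x−x̄ᵢ)² = 744.889
MSB = 65.852/2 = 32.9259; MSW = 744.889/24 = 31.0370
F = MSB/MSW = 1.0609
df = (2, 24)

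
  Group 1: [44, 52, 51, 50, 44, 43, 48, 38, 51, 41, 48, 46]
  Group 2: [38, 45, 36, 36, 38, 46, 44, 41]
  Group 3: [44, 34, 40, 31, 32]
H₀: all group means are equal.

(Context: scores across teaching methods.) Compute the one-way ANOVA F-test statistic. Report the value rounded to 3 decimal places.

test statistic = 9.822

Group means [46.33, 40.50, 36.20], grand mean 42.440
SSB = Σnᵢ(x̄ᵢ−x̄)² = 406.693; SSW = ΣΣ(x−x̄ᵢ)² = 455.467
MSB = 406.693/2 = 203.3467; MSW = 455.467/22 = 20.7030
F = MSB/MSW = 9.8221
df = (2, 22)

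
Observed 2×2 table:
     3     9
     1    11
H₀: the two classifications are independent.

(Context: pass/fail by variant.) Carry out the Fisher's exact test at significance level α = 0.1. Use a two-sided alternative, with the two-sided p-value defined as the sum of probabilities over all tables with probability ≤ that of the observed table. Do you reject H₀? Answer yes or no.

Margins: r₁=12, r₂=12, c₁=4, c₂=20, n=24
p_obs = C(12,3)·C(12,1)/C(24,4); sum pmf over tables with pmf ≤ p_obs
p-value (two-sided) = 0.59006
At α=0.1: p ≥ α → fail to reject H₀

reject H₀: no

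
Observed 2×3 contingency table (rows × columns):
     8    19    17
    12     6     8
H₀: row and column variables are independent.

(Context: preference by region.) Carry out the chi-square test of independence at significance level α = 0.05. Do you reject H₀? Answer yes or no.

Row totals [44, 26], col totals [20, 25, 25], n=70
χ² = (8−12.57)²/12.57 + (19−15.71)²/15.71 + (17−15.71)²/15.71 + (12−7.43)²/7.43 + (6−9.29)²/9.29 + (8−9.29)²/9.29 = 6.6084
df = 2
p-value (upper-tail) = 0.03673
At α=0.05: p < α → reject H₀

reject H₀: yes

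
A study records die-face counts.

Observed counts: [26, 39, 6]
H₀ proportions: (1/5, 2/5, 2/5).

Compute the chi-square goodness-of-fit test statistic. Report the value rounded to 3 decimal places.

test statistic = 31.430

n = 71; E_i = n·p_i = [14.20, 28.40, 28.40]
χ² = (26−14.20)²/14.20 + (39−28.40)²/28.40 + (6−28.40)²/28.40 = 31.4296
df = 2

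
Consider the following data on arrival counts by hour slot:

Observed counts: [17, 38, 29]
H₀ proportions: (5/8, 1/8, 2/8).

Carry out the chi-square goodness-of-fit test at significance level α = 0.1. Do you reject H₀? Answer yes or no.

reject H₀: yes

n = 84; E_i = n·p_i = [52.50, 10.50, 21.00]
χ² = (17−52.50)²/52.50 + (38−10.50)²/10.50 + (29−21.00)²/21.00 = 99.0762
df = 2
p-value (upper-tail) = 0.00000
At α=0.1: p < α → reject H₀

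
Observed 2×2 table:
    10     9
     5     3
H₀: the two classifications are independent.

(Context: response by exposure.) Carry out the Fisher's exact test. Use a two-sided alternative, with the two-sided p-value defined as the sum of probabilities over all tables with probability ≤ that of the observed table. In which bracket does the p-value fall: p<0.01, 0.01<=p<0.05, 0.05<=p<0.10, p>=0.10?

p-value bracket: p>=0.10

Margins: r₁=19, r₂=8, c₁=15, c₂=12, n=27
p_obs = C(19,10)·C(8,5)/C(27,15); sum pmf over tables with pmf ≤ p_obs
p-value (two-sided) = 0.69565
→ bracket: p>=0.10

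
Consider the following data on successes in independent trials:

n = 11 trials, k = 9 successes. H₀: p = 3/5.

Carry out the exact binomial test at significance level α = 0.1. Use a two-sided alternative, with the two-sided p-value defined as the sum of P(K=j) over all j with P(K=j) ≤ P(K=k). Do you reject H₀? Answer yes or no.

reject H₀: no

Exact binomial: n=11, k=9, p₀=3/5=0.6000
P(X=j) = C(n,j)·p₀^j·(1−p₀)^(n−j); p = Σ P(X=j) over j with P(X=j) ≤ P(X=9)
p-value (two-sided) = 0.21827
At α=0.1: p ≥ α → fail to reject H₀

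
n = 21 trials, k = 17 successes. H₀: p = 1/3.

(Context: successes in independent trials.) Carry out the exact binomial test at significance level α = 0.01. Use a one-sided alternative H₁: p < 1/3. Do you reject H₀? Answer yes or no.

Exact binomial: n=21, k=17, p₀=1/3=0.3333
P(X≤17) from Σ C(n,i)·p₀^i·(1−p₀)^(n−i)
p-value (one-sided, H₁ less) = 1.00000
At α=0.01: p ≥ α → fail to reject H₀

reject H₀: no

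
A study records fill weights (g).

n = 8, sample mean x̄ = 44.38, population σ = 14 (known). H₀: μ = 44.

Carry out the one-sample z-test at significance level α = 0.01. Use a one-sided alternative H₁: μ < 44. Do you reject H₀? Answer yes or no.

reject H₀: no

SE = σ/√n = 14/√8 = 4.9497
z = (x̄−μ₀)/SE = (44.38−44)/4.9497 = 0.0768
p-value (one-sided, H₁ less) = 0.53060
At α=0.01: p ≥ α → fail to reject H₀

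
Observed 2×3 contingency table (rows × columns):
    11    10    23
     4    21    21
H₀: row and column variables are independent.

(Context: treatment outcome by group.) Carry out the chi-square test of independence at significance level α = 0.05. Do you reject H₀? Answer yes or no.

reject H₀: yes

Row totals [44, 46], col totals [15, 31, 44], n=90
χ² = (11−7.33)²/7.33 + (10−15.16)²/15.16 + (23−21.51)²/21.51 + (4−7.67)²/7.67 + (21−15.84)²/15.84 + (21−22.49)²/22.49 = 7.2199
df = 2
p-value (upper-tail) = 0.02705
At α=0.05: p < α → reject H₀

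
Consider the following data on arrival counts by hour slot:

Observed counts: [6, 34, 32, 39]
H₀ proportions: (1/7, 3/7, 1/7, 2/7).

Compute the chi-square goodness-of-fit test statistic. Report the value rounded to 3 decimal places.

n = 111; E_i = n·p_i = [15.86, 47.57, 15.86, 31.71]
χ² = (6−15.86)²/15.86 + (34−47.57)²/47.57 + (32−15.86)²/15.86 + (39−31.71)²/31.71 = 28.1066
df = 3

test statistic = 28.107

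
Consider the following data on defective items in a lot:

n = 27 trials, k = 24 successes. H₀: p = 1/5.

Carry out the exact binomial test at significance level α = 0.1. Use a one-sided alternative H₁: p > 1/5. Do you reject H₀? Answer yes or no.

reject H₀: yes

Exact binomial: n=27, k=24, p₀=1/5=0.2000
P(X≥24) from Σ C(n,i)·p₀^i·(1−p₀)^(n−i)
p-value (one-sided, H₁ greater) = 0.00000
At α=0.1: p < α → reject H₀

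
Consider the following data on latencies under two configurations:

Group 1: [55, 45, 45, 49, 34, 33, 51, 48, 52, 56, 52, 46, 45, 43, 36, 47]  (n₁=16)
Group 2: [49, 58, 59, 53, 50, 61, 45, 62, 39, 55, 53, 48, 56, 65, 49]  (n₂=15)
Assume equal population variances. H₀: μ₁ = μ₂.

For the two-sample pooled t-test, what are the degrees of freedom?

df = n₁ + n₂ − 2 = 16 + 15 − 2 = 29

degrees of freedom = 29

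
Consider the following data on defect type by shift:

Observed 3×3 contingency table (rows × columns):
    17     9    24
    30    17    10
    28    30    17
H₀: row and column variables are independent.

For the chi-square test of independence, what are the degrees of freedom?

degrees of freedom = 4

df = (r−1)(c−1) = (3−1)·(3−1) = 4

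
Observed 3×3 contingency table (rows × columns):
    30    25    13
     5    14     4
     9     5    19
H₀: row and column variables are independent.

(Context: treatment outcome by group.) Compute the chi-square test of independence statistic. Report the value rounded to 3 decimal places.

Row totals [68, 23, 33], col totals [44, 44, 36], n=124
χ² = (30−24.13)²/24.13 + (25−24.13)²/24.13 + (13−19.74)²/19.74 + (5−8.16)²/8.16 + (14−8.16)²/8.16 + (4−6.68)²/6.68 + (9−11.71)²/11.71 + (5−11.71)²/11.71 + (19−9.58)²/9.58 = 23.9700
df = 4

test statistic = 23.970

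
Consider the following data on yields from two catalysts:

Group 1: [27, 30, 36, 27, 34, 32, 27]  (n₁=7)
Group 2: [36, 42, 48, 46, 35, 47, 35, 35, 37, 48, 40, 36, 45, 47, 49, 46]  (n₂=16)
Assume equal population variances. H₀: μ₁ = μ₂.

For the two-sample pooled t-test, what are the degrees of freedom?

df = n₁ + n₂ − 2 = 7 + 16 − 2 = 21

degrees of freedom = 21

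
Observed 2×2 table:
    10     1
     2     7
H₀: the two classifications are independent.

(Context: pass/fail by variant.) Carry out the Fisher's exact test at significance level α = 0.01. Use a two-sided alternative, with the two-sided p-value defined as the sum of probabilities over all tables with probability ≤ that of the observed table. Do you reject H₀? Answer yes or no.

Margins: r₁=11, r₂=9, c₁=12, c₂=8, n=20
p_obs = C(11,10)·C(9,2)/C(20,12); sum pmf over tables with pmf ≤ p_obs
p-value (two-sided) = 0.00452
At α=0.01: p < α → reject H₀

reject H₀: yes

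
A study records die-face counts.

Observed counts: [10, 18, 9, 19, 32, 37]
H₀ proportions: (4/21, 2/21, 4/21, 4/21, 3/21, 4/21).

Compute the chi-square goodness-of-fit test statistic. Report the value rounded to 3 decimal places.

n = 125; E_i = n·p_i = [23.81, 11.90, 23.81, 23.81, 17.86, 23.81]
χ² = (10−23.81)²/23.81 + (18−11.90)²/11.90 + (9−23.81)²/23.81 + (19−23.81)²/23.81 + (32−17.86)²/17.86 + (37−23.81)²/23.81 = 39.8220
df = 5

test statistic = 39.822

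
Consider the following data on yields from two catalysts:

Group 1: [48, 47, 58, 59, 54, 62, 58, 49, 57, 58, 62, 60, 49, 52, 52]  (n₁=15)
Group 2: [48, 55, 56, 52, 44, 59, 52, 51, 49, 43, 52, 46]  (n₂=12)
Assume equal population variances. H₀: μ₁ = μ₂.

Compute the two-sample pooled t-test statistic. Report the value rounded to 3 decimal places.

test statistic = 2.270

x̄₁=55.000, s₁=5.169, n₁=15
x̄₂=50.583, s₂=4.833, n₂=12
s_p² = [14·5.169² + 11·4.833²]/25 = 25.2367
SE = √(s_p²·(1/15+1/12)) = 1.9456
t = (55.000−50.583)/1.9456 = 2.2700
df = 25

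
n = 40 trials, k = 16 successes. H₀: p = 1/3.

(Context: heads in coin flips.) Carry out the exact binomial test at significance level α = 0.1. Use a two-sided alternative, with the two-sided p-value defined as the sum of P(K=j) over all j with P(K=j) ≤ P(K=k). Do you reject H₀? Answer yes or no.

reject H₀: no

Exact binomial: n=40, k=16, p₀=1/3=0.3333
P(X=j) = C(n,j)·p₀^j·(1−p₀)^(n−j); p = Σ P(X=j) over j with P(X=j) ≤ P(X=16)
p-value (two-sided) = 0.40260
At α=0.1: p ≥ α → fail to reject H₀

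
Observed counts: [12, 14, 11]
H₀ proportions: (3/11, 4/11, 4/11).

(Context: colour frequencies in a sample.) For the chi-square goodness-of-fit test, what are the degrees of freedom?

df = k − 1 = 3 − 1 = 2

degrees of freedom = 2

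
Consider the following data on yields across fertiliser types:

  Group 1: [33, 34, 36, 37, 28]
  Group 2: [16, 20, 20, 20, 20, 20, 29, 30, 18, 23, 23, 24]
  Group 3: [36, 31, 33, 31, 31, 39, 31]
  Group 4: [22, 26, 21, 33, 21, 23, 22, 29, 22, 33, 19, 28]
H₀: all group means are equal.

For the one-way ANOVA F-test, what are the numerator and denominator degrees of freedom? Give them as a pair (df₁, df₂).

k = 4 groups, N = 36 total
df = (k−1, N−k) = (4−1, 36−4) = (3, 32)

degrees of freedom = [3, 32]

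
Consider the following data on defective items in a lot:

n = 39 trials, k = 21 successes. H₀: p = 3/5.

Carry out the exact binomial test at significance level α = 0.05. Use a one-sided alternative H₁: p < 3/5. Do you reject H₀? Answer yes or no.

Exact binomial: n=39, k=21, p₀=3/5=0.6000
P(X≤21) from Σ C(n,i)·p₀^i·(1−p₀)^(n−i)
p-value (one-sided, H₁ less) = 0.26533
At α=0.05: p ≥ α → fail to reject H₀

reject H₀: no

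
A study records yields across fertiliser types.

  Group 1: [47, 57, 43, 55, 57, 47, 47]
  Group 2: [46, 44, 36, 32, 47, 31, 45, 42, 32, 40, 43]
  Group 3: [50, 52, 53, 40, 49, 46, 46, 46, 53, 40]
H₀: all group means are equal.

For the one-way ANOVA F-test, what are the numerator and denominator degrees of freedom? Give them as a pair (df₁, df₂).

k = 3 groups, N = 28 total
df = (k−1, N−k) = (3−1, 28−3) = (2, 25)

degrees of freedom = [2, 25]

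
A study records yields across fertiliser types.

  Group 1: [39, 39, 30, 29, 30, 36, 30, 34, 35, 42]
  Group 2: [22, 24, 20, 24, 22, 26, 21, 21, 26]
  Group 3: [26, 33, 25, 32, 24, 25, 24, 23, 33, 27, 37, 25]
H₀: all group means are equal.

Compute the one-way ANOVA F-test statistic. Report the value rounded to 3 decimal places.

test statistic = 19.174

Group means [34.40, 22.89, 27.83], grand mean 28.516
SSB = Σnᵢ(x̄ᵢ−x̄)² = 636.786; SSW = ΣΣ(x−x̄ᵢ)² = 464.956
MSB = 636.786/2 = 318.3932; MSW = 464.956/28 = 16.6056
F = MSB/MSW = 19.1739
df = (2, 28)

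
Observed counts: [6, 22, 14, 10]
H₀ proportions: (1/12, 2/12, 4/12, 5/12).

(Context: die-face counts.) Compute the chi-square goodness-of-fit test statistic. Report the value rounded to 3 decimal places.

n = 52; E_i = n·p_i = [4.33, 8.67, 17.33, 21.67]
χ² = (6−4.33)²/4.33 + (22−8.67)²/8.67 + (14−17.33)²/17.33 + (10−21.67)²/21.67 = 28.0769
df = 3

test statistic = 28.077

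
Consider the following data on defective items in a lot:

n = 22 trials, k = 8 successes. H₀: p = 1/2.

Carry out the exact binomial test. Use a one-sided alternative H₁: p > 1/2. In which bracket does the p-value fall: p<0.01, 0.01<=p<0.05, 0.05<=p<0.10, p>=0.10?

p-value bracket: p>=0.10

Exact binomial: n=22, k=8, p₀=1/2=0.5000
P(X≥8) from Σ C(n,i)·p₀^i·(1−p₀)^(n−i)
p-value (one-sided, H₁ greater) = 0.93310
→ bracket: p>=0.10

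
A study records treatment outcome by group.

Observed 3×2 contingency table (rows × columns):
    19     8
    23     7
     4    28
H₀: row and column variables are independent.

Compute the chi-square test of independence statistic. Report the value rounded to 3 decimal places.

test statistic = 30.949

Row totals [27, 30, 32], col totals [46, 43], n=89
χ² = (19−13.96)²/13.96 + (8−13.04)²/13.04 + (23−15.51)²/15.51 + (7−14.49)²/14.49 + (4−16.54)²/16.54 + (28−15.46)²/15.46 = 30.9489
df = 2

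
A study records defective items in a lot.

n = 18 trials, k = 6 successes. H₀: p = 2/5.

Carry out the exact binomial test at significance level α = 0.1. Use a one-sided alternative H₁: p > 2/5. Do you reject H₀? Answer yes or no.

Exact binomial: n=18, k=6, p₀=2/5=0.4000
P(X≥6) from Σ C(n,i)·p₀^i·(1−p₀)^(n−i)
p-value (one-sided, H₁ greater) = 0.79124
At α=0.1: p ≥ α → fail to reject H₀

reject H₀: no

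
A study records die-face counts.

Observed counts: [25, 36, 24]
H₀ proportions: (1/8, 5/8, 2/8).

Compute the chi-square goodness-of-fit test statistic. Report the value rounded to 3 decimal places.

n = 85; E_i = n·p_i = [10.62, 53.12, 21.25]
χ² = (25−10.62)²/10.62 + (36−53.12)²/53.12 + (24−21.25)²/21.25 = 25.3247
df = 2

test statistic = 25.325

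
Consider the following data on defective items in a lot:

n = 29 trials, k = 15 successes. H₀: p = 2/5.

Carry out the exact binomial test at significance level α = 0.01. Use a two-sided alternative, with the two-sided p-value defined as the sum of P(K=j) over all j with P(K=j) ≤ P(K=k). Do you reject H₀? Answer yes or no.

Exact binomial: n=29, k=15, p₀=2/5=0.4000
P(X=j) = C(n,j)·p₀^j·(1−p₀)^(n−j); p = Σ P(X=j) over j with P(X=j) ≤ P(X=15)
p-value (two-sided) = 0.25491
At α=0.01: p ≥ α → fail to reject H₀

reject H₀: no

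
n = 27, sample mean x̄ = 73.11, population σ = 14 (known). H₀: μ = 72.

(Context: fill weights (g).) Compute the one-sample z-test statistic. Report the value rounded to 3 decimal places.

test statistic = 0.412

SE = σ/√n = 14/√27 = 2.6943
z = (x̄−μ₀)/SE = (73.11−72)/2.6943 = 0.4120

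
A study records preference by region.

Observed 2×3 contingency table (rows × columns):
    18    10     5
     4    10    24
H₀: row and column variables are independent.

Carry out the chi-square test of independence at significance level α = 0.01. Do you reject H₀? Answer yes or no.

reject H₀: yes

Row totals [33, 38], col totals [22, 20, 29], n=71
χ² = (18−10.23)²/10.23 + (10−9.30)²/9.30 + (5−13.48)²/13.48 + (4−11.77)²/11.77 + (10−10.70)²/10.70 + (24−15.52)²/15.52 = 21.1099
df = 2
p-value (upper-tail) = 0.00003
At α=0.01: p < α → reject H₀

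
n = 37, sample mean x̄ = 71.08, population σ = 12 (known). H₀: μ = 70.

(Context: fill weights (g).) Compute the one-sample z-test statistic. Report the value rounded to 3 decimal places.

test statistic = 0.547

SE = σ/√n = 12/√37 = 1.9728
z = (x̄−μ₀)/SE = (71.08−70)/1.9728 = 0.5474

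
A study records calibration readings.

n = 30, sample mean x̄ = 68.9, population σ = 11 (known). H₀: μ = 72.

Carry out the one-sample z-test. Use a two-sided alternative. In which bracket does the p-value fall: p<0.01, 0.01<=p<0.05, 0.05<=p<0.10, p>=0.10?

p-value bracket: p>=0.10

SE = σ/√n = 11/√30 = 2.0083
z = (x̄−μ₀)/SE = (68.9−72)/2.0083 = -1.5436
p-value (two-sided) = 0.12269
→ bracket: p>=0.10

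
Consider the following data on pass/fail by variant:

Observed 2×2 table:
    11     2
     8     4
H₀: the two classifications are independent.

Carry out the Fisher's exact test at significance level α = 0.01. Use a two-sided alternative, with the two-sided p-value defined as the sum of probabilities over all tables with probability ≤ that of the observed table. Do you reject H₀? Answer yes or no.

Margins: r₁=13, r₂=12, c₁=19, c₂=6, n=25
p_obs = C(13,11)·C(12,8)/C(25,19); sum pmf over tables with pmf ≤ p_obs
p-value (two-sided) = 0.37826
At α=0.01: p ≥ α → fail to reject H₀

reject H₀: no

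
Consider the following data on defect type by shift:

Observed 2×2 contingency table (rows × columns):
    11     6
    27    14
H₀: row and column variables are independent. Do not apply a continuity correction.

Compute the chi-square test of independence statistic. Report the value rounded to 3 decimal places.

test statistic = 0.007

Row totals [17, 41], col totals [38, 20], n=58
χ² = (11−11.14)²/11.14 + (6−5.86)²/5.86 + (27−26.86)²/26.86 + (14−14.14)²/14.14 = 0.0070
df = 1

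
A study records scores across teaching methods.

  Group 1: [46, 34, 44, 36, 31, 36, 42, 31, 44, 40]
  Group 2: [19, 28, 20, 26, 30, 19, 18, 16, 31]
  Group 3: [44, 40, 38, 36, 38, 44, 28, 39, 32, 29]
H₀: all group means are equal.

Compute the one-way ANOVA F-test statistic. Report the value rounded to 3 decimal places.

test statistic = 21.127

Group means [38.40, 23.00, 36.80], grand mean 33.069
SSB = Σnᵢ(x̄ᵢ−x̄)² = 1335.862; SSW = ΣΣ(x−x̄ᵢ)² = 822.000
MSB = 1335.862/2 = 667.9310; MSW = 822.000/26 = 31.6154
F = MSB/MSW = 21.1268
df = (2, 26)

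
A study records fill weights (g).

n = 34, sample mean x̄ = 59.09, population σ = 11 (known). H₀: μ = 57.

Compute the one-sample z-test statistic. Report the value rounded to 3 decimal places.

test statistic = 1.108

SE = σ/√n = 11/√34 = 1.8865
z = (x̄−μ₀)/SE = (59.09−57)/1.8865 = 1.1079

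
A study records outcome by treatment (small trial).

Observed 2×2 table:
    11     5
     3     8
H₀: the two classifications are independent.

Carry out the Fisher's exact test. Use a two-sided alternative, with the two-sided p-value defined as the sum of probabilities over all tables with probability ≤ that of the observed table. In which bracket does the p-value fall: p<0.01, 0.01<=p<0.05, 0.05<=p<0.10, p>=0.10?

Margins: r₁=16, r₂=11, c₁=14, c₂=13, n=27
p_obs = C(16,11)·C(11,3)/C(27,14); sum pmf over tables with pmf ≤ p_obs
p-value (two-sided) = 0.05424
→ bracket: 0.05<=p<0.10

p-value bracket: 0.05<=p<0.10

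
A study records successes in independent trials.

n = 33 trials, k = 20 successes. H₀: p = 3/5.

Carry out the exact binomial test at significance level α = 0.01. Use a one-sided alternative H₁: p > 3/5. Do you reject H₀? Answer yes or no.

reject H₀: no

Exact binomial: n=33, k=20, p₀=3/5=0.6000
P(X≥20) from Σ C(n,i)·p₀^i·(1−p₀)^(n−i)
p-value (one-sided, H₁ greater) = 0.54704
At α=0.01: p ≥ α → fail to reject H₀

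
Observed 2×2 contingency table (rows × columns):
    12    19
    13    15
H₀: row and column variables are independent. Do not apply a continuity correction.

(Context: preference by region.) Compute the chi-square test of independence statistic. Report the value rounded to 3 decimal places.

Row totals [31, 28], col totals [25, 34], n=59
χ² = (12−13.14)²/13.14 + (19−17.86)²/17.86 + (13−11.86)²/11.86 + (15−16.14)²/16.14 = 0.3590
df = 1

test statistic = 0.359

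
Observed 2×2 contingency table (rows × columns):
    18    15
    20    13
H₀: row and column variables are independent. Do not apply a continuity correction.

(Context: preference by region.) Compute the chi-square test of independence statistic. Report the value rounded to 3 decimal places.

test statistic = 0.248

Row totals [33, 33], col totals [38, 28], n=66
χ² = (18−19.00)²/19.00 + (15−14.00)²/14.00 + (20−19.00)²/19.00 + (13−14.00)²/14.00 = 0.2481
df = 1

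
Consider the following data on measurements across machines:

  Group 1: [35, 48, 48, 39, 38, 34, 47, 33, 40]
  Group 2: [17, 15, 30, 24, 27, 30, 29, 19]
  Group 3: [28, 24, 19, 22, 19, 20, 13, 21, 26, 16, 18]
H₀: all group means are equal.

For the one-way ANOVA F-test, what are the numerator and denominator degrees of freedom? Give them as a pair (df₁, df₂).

degrees of freedom = [2, 25]

k = 3 groups, N = 28 total
df = (k−1, N−k) = (3−1, 28−3) = (2, 25)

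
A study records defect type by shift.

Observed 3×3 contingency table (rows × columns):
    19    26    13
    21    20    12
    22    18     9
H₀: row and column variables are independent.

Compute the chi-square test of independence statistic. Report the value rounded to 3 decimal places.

Row totals [58, 53, 49], col totals [62, 64, 34], n=160
χ² = (19−22.48)²/22.48 + (26−23.20)²/23.20 + (13−12.32)²/12.32 + (21−20.54)²/20.54 + (20−21.20)²/21.20 + (12−11.26)²/11.26 + (22−18.99)²/18.99 + (18−19.60)²/19.60 + (9−10.41)²/10.41 = 1.8390
df = 4

test statistic = 1.839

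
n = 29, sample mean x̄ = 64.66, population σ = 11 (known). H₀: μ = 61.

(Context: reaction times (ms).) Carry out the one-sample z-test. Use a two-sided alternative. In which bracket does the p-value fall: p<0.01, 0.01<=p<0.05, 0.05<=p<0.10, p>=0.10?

p-value bracket: 0.05<=p<0.10

SE = σ/√n = 11/√29 = 2.0426
z = (x̄−μ₀)/SE = (64.66−61)/2.0426 = 1.7918
p-value (two-sided) = 0.07317
→ bracket: 0.05<=p<0.10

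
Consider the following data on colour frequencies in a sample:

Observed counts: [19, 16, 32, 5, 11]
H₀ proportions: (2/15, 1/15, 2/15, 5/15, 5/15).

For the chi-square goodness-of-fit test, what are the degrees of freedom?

df = k − 1 = 5 − 1 = 4

degrees of freedom = 4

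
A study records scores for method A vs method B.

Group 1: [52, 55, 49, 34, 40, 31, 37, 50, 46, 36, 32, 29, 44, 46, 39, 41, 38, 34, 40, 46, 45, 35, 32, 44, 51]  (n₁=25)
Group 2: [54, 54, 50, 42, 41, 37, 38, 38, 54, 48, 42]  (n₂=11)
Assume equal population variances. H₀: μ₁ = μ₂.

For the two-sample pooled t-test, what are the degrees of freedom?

degrees of freedom = 34

df = n₁ + n₂ − 2 = 25 + 11 − 2 = 34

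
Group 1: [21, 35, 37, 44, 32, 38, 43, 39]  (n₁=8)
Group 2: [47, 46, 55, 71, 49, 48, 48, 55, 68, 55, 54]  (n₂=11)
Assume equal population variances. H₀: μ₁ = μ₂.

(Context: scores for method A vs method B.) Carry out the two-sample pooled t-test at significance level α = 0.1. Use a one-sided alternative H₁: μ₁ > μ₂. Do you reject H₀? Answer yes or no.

x̄₁=36.125, s₁=7.259, n₁=8
x̄₂=54.182, s₂=8.352, n₂=11
s_p² = [7·7.259² + 10·8.352²]/17 = 62.7360
SE = √(s_p²·(1/8+1/11)) = 3.6804
t = (36.125−54.182)/3.6804 = -4.9062
df = 17
p-value (one-sided, H₁ greater) = 0.99993
At α=0.1: p ≥ α → fail to reject H₀

reject H₀: no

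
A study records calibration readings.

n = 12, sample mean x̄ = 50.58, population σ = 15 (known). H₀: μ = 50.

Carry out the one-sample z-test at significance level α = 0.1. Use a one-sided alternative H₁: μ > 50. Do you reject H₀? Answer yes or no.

SE = σ/√n = 15/√12 = 4.3301
z = (x̄−μ₀)/SE = (50.58−50)/4.3301 = 0.1339
p-value (one-sided, H₁ greater) = 0.44672
At α=0.1: p ≥ α → fail to reject H₀

reject H₀: no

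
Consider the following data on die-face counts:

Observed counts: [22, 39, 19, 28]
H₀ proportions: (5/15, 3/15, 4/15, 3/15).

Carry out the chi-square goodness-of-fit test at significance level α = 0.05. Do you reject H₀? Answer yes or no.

n = 108; E_i = n·p_i = [36.00, 21.60, 28.80, 21.60]
χ² = (22−36.00)²/36.00 + (39−21.60)²/21.60 + (19−28.80)²/28.80 + (28−21.60)²/21.60 = 24.6921
df = 3
p-value (upper-tail) = 0.00002
At α=0.05: p < α → reject H₀

reject H₀: yes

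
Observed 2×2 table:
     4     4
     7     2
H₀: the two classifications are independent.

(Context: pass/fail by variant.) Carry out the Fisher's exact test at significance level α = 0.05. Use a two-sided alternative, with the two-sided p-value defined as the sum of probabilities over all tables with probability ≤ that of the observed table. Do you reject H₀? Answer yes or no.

reject H₀: no

Margins: r₁=8, r₂=9, c₁=11, c₂=6, n=17
p_obs = C(8,4)·C(9,7)/C(17,11); sum pmf over tables with pmf ≤ p_obs
p-value (two-sided) = 0.33484
At α=0.05: p ≥ α → fail to reject H₀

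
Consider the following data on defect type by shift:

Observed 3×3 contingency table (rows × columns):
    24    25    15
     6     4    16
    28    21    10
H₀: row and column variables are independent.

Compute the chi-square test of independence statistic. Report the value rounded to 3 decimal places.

test statistic = 19.742

Row totals [64, 26, 59], col totals [58, 50, 41], n=149
χ² = (24−24.91)²/24.91 + (25−21.48)²/21.48 + (15−17.61)²/17.61 + (6−10.12)²/10.12 + (4−8.72)²/8.72 + (16−7.15)²/7.15 + (28−22.97)²/22.97 + (21−19.80)²/19.80 + (10−16.23)²/16.23 = 19.7424
df = 4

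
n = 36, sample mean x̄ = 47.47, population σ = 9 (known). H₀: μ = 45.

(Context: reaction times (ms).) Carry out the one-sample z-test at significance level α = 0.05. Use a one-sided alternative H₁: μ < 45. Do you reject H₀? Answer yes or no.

SE = σ/√n = 9/√36 = 1.5000
z = (x̄−μ₀)/SE = (47.47−45)/1.5000 = 1.6467
p-value (one-sided, H₁ less) = 0.95019
At α=0.05: p ≥ α → fail to reject H₀

reject H₀: no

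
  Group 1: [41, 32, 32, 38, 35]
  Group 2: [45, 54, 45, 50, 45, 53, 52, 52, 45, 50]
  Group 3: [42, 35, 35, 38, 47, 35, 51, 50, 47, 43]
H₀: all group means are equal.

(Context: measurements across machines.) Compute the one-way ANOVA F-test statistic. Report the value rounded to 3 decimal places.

Group means [35.60, 49.10, 42.30], grand mean 43.680
SSB = Σnᵢ(x̄ᵢ−x̄)² = 639.240; SSW = ΣΣ(x−x̄ᵢ)² = 544.200
MSB = 639.240/2 = 319.6200; MSW = 544.200/22 = 24.7364
F = MSB/MSW = 12.9211
df = (2, 22)

test statistic = 12.921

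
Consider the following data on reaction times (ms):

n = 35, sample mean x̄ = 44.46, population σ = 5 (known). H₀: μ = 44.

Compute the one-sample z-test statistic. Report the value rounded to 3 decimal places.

SE = σ/√n = 5/√35 = 0.8452
z = (x̄−μ₀)/SE = (44.46−44)/0.8452 = 0.5443

test statistic = 0.544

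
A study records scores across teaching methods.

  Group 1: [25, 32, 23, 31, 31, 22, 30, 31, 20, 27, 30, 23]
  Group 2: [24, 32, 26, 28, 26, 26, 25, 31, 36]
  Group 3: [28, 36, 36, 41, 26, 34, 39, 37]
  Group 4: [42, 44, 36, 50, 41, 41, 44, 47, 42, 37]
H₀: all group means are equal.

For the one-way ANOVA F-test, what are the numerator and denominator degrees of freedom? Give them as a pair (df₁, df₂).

k = 4 groups, N = 39 total
df = (k−1, N−k) = (4−1, 39−4) = (3, 35)

degrees of freedom = [3, 35]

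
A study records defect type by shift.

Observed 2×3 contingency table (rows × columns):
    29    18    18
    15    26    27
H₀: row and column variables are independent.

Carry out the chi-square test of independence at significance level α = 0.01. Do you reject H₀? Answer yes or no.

Row totals [65, 68], col totals [44, 44, 45], n=133
χ² = (29−21.50)²/21.50 + (18−21.50)²/21.50 + (18−21.99)²/21.99 + (15−22.50)²/22.50 + (26−22.50)²/22.50 + (27−23.01)²/23.01 = 7.6453
df = 2
p-value (upper-tail) = 0.02187
At α=0.01: p ≥ α → fail to reject H₀

reject H₀: no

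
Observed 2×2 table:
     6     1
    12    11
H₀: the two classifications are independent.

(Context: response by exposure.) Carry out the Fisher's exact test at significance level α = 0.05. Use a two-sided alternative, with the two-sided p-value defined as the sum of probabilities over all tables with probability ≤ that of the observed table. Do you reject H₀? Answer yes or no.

reject H₀: no

Margins: r₁=7, r₂=23, c₁=18, c₂=12, n=30
p_obs = C(7,6)·C(23,12)/C(30,18); sum pmf over tables with pmf ≤ p_obs
p-value (two-sided) = 0.19314
At α=0.05: p ≥ α → fail to reject H₀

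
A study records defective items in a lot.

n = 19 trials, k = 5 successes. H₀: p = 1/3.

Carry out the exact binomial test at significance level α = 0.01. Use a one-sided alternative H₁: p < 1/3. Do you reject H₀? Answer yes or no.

Exact binomial: n=19, k=5, p₀=1/3=0.3333
P(X≤5) from Σ C(n,i)·p₀^i·(1−p₀)^(n−i)
p-value (one-sided, H₁ less) = 0.35185
At α=0.01: p ≥ α → fail to reject H₀

reject H₀: no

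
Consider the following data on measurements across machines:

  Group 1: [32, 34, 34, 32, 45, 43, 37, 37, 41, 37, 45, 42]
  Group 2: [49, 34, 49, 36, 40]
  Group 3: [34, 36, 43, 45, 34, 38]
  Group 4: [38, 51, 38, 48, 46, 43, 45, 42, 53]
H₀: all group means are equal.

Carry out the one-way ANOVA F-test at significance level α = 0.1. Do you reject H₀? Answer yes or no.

Group means [38.25, 41.60, 38.33, 44.89], grand mean 40.656
SSB = Σnᵢ(x̄ᵢ−x̄)² = 267.547; SSW = ΣΣ(x−x̄ᵢ)² = 785.672
MSB = 267.547/3 = 89.1822; MSW = 785.672/28 = 28.0597
F = MSB/MSW = 3.1783
df = (3, 28)
p-value (upper-tail) = 0.03936
At α=0.1: p < α → reject H₀

reject H₀: yes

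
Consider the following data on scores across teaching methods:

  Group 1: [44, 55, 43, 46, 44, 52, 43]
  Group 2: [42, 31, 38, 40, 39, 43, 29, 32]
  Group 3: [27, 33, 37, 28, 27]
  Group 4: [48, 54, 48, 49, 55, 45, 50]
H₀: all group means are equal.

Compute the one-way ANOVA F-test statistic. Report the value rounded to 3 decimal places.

Group means [46.71, 36.75, 30.40, 49.86], grand mean 41.556
SSB = Σnᵢ(x̄ᵢ−x̄)² = 1475.681; SSW = ΣΣ(x−x̄ᵢ)² = 492.986
MSB = 1475.681/3 = 491.8937; MSW = 492.986/23 = 21.4342
F = MSB/MSW = 22.9491
df = (3, 23)

test statistic = 22.949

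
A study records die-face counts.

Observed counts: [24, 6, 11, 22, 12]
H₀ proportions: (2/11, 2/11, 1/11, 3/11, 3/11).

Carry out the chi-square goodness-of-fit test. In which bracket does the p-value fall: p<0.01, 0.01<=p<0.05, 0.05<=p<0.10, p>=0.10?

n = 75; E_i = n·p_i = [13.64, 13.64, 6.82, 20.45, 20.45]
χ² = (24−13.64)²/13.64 + (6−13.64)²/13.64 + (11−6.82)²/6.82 + (22−20.45)²/20.45 + (12−20.45)²/20.45 = 18.3289
df = 4
p-value (upper-tail) = 0.00106
→ bracket: p<0.01

p-value bracket: p<0.01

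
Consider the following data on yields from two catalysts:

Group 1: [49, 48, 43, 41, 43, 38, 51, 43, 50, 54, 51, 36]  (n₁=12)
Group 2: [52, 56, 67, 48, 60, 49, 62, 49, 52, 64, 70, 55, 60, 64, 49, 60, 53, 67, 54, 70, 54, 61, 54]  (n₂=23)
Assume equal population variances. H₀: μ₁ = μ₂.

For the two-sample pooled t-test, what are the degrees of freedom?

df = n₁ + n₂ − 2 = 12 + 23 − 2 = 33

degrees of freedom = 33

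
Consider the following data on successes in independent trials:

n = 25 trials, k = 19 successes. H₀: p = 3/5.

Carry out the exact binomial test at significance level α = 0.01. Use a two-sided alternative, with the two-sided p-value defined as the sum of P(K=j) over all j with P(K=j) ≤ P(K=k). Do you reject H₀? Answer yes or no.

Exact binomial: n=25, k=19, p₀=3/5=0.6000
P(X=j) = C(n,j)·p₀^j·(1−p₀)^(n−j); p = Σ P(X=j) over j with P(X=j) ≤ P(X=19)
p-value (two-sided) = 0.15137
At α=0.01: p ≥ α → fail to reject H₀

reject H₀: no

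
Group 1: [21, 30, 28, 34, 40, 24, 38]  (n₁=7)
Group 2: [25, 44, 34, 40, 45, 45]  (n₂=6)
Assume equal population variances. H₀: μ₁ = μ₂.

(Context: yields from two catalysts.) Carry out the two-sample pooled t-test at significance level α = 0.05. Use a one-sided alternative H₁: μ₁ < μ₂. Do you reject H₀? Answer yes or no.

x̄₁=30.714, s₁=7.041, n₁=7
x̄₂=38.833, s₂=7.985, n₂=6
s_p² = [6·7.041² + 5·7.985²]/11 = 56.0238
SE = √(s_p²·(1/7+1/6)) = 4.1642
t = (30.714−38.833)/4.1642 = -1.9497
df = 11
p-value (one-sided, H₁ less) = 0.03858
At α=0.05: p < α → reject H₀

reject H₀: yes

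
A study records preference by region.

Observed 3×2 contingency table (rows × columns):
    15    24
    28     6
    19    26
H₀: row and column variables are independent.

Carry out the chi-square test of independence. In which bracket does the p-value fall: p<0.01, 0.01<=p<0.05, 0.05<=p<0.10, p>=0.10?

p-value bracket: p<0.01

Row totals [39, 34, 45], col totals [62, 56], n=118
χ² = (15−20.49)²/20.49 + (24−18.51)²/18.51 + (28−17.86)²/17.86 + (6−16.14)²/16.14 + (19−23.64)²/23.64 + (26−21.36)²/21.36 = 17.1403
df = 2
p-value (upper-tail) = 0.00019
→ bracket: p<0.01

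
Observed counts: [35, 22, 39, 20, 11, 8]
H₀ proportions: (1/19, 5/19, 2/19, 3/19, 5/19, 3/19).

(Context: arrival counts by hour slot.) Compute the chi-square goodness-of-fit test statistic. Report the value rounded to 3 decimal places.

test statistic = 183.238

n = 135; E_i = n·p_i = [7.11, 35.53, 14.21, 21.32, 35.53, 21.32]
χ² = (35−7.11)²/7.11 + (22−35.53)²/35.53 + (39−14.21)²/14.21 + (20−21.32)²/21.32 + (11−35.53)²/35.53 + (8−21.32)²/21.32 = 183.2383
df = 5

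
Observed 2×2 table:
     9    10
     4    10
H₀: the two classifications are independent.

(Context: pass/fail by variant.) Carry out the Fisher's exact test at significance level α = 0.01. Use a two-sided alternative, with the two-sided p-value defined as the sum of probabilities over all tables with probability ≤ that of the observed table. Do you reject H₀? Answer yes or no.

Margins: r₁=19, r₂=14, c₁=13, c₂=20, n=33
p_obs = C(19,9)·C(14,4)/C(33,13); sum pmf over tables with pmf ≤ p_obs
p-value (two-sided) = 0.30954
At α=0.01: p ≥ α → fail to reject H₀

reject H₀: no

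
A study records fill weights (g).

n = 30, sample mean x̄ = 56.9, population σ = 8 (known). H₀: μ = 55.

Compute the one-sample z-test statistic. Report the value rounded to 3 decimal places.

test statistic = 1.301

SE = σ/√n = 8/√30 = 1.4606
z = (x̄−μ₀)/SE = (56.9−55)/1.4606 = 1.3008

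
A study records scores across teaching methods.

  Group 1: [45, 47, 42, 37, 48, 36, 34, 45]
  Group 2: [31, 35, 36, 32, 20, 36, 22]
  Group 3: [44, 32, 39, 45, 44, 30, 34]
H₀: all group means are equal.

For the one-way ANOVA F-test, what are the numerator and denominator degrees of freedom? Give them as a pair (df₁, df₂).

k = 3 groups, N = 22 total
df = (k−1, N−k) = (3−1, 22−3) = (2, 19)

degrees of freedom = [2, 19]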